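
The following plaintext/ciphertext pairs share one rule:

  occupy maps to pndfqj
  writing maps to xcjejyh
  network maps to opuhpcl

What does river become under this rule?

It's a Vigenère-style cipher with numeric key [1,11]: position i shifts by key[i mod 2].
On river: r+1=s, i+11=t, v+1=w, e+11=p, r+1=s.

stwps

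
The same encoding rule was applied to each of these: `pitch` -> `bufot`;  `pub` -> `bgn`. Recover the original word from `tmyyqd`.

hammer

Compare letters: p→b is +12, i→u is +12, t→f is +12 — a constant shift. It's a constant shift of +12 (ROT12).
Decoding tmyyqd: t−12=h, m−12=a, y−12=m, y−12=m, q−12=e, d−12=r.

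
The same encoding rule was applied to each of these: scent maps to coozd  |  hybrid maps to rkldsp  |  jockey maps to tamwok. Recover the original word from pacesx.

Shifts by position in scent: pos 0: s→c (+10), pos 1: c→o (+12), pos 2: e→o (+10), pos 3: n→z (+12) — repeating every 2. It's a Vigenère-style cipher with numeric key [10,12]: position i shifts by key[i mod 2].
Reversing it on pacesx: p−10=f, a−12=o, c−10=s, e−12=s, s−10=i, x−12=l.

fossil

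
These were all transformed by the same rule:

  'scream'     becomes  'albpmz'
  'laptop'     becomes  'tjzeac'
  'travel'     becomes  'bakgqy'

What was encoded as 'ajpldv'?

safari

The shift increases by 1 at each position, starting from +8: 8, 9, 10, ….
Decoding ajpldv: a−8=s, j−9=a, p−10=f, l−11=a, d−12=r, v−13=i.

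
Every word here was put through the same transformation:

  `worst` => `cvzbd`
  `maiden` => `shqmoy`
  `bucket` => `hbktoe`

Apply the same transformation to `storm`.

yawaw

In worst: w→c is +6, o→v is +7, r→z is +8, s→b is +9 — the shift increases by 1 each position. Letter i (0-indexed) is shifted by i+6, so successive shifts are 6, 7, 8, ….
For storm: s+6=y, t+7=a, o+8=w, r+9=a, m+10=w.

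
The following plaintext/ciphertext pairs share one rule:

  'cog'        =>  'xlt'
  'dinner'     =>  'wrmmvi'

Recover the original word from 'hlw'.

Each letter is replaced by its mirror in the alphabet: a↔z, b↔y, c↔x, and so on (the Atbash cipher).
Decoding hlw: h↔s, l↔o, w↔d.

sod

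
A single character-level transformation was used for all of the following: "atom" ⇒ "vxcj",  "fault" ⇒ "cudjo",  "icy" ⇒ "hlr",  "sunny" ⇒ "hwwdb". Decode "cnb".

The output letters match the input read backwards, each shifted +9: atom reversed is mota. Two steps: reverse the string, then apply a Caesar shift of +9.
Undoing it on cnb: shift back: c−9=t, n−9=e, b−9=s → tes; then reverse → set.

set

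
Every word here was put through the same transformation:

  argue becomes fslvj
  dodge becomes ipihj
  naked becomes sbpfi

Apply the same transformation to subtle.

xvguqf

Shifts by position in argue: pos 0: a→f (+5), pos 1: r→s (+1), pos 2: g→l (+5), pos 3: u→v (+1) — repeating every 2. It's a Vigenère-style cipher with numeric key [5,1]: position i shifts by key[i mod 2].
Applying it to subtle: s+5=x, u+1=v, b+5=g, t+1=u, l+5=q, e+1=f.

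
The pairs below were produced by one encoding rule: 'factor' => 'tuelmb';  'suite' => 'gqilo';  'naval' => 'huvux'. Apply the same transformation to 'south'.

Treating letters as 0–25, the rule is x ↦ 5x + 20 (mod 26).
On south: s(18)→5·18+20≡6=g; o(14)→5·14+20≡12=m; u(20)→5·20+20≡16=q; t(19)→5·19+20≡11=l; h(7)→5·7+20≡3=d (all mod 26).

gmqld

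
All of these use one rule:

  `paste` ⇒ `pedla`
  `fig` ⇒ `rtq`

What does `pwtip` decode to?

Read the word backwards and shift each letter +11.
Decoding pwtip: shift back: p−11=e, w−11=l, t−11=i, i−11=x, p−11=e → elixe; then reverse → exile.

exile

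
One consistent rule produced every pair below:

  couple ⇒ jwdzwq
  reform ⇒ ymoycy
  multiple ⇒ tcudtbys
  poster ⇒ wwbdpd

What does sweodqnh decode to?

loveseat

Letter i (0-indexed) is shifted by i+7, so successive shifts are 7, 8, 9, ….
Reversing it on sweodqnh: s−7=l, w−8=o, e−9=v, o−10=e, d−11=s, q−12=e, n−13=a, h−14=t.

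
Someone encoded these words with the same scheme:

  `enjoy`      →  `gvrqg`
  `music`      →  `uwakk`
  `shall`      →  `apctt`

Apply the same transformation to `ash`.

cap

The shift depends on letter class: consonant n→v is +8, but vowel e→g is +2. The rule splits by letter class: vowels +2, consonants +8.
On ash: a(vowel)+2=c, s(cons)+8=a, h(cons)+8=p.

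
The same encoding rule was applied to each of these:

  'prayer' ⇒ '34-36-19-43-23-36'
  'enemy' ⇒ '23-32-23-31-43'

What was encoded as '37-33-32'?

p is letter #16 and maps to 34: an offset of 18. Letters become their 1-based position plus 18 (so a→19, b→20, …).
Decoding 37-33-32: 37→(37−18)÷1=19=s, 33→(33−18)÷1=15=o, 32→(32−18)÷1=14=n.

son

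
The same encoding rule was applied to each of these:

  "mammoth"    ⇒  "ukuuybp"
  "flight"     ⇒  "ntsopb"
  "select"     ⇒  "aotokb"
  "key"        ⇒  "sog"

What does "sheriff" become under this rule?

apozsnn

The shift depends on letter class: consonant m→u is +8, but vowel a→k is +10. The rule splits by letter class: vowels +10, consonants +8.
Applying it to sheriff: s(cons)+8=a, h(cons)+8=p, e(vowel)+10=o, r(cons)+8=z, i(vowel)+10=s, f(cons)+8=n, f(cons)+8=n.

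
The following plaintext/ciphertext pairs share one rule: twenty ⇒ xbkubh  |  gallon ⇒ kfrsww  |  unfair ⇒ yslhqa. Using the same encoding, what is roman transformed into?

Each letter shifts forward by (position + 4), i.e. 4, 5, 6, … — the shift grows by one for each successive letter.
For roman: r+4=v, o+5=t, m+6=s, a+7=h, n+8=v.

vtshv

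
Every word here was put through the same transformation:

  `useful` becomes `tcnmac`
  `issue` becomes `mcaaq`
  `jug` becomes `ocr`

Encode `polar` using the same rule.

zitwx

The output letters match the input read backwards, each shifted +8: useful reversed is lufesu. The word is reversed, then every letter is shifted forward by 8.
Applying it to polar: reverse → ralop; then shift: r+8=z, a+8=i, l+8=t, o+8=w, p+8=x.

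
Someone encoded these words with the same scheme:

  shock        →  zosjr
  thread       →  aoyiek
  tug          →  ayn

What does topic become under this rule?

The rule splits by letter class: vowels +4, consonants +7.
For topic: t(cons)+7=a, o(vowel)+4=s, p(cons)+7=w, i(vowel)+4=m, c(cons)+7=j.

aswmj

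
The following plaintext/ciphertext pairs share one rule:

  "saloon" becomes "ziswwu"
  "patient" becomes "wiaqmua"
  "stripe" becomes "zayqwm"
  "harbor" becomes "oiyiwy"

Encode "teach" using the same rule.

Two shifts are in play — +8 for a/e/i/o/u, +7 for every other letter.
Applying it to teach: t(cons)+7=a, e(vowel)+8=m, a(vowel)+8=i, c(cons)+7=j, h(cons)+7=o.

amijo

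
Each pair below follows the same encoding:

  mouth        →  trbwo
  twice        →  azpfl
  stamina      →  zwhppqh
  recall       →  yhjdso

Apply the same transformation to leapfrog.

shhsmuvj

The shifts repeat in a cycle of length 2: positions 0,1,… shift by +7, +3, then the pattern repeats.
For leapfrog: l+7=s, e+3=h, a+7=h, p+3=s, f+7=m, r+3=u, o+7=v, g+3=j.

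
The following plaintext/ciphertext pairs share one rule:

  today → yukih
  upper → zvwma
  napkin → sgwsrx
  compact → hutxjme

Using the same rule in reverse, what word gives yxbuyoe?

Letter i (0-indexed) is shifted by i+5, so successive shifts are 5, 6, 7, ….
Undoing it on yxbuyoe: y−5=t, x−6=r, b−7=u, u−8=m, y−9=p, o−10=e, e−11=t.

trumpet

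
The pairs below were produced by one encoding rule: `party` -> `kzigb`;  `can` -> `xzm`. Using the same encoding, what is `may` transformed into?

Each pair mirrors across the alphabet (p↔k, a↔z, r↔i): positions sum to 25. Letters are reflected about the middle of the alphabet (position → 25−position): Atbash.
For may: m↔n, a↔z, y↔b.

nzb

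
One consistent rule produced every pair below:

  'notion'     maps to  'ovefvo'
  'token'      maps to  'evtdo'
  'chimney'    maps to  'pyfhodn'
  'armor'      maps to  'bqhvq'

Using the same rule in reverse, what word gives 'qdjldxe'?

request

n(13)→o(14) and o(14)→v(21) fit y≡7x+1 (mod 26); the inverse of 7 mod 26 is 15. This is an affine cipher: with a=0,…,z=25, each position x becomes (7x+1) mod 26.
Undoing it on qdjldxe: q(16)→15·(16−1)≡17=r; d(3)→15·(3−1)≡4=e; j(9)→15·(9−1)≡16=q; l(11)→15·(11−1)≡20=u; d(3)→15·(3−1)≡4=e; x(23)→15·(23−1)≡18=s; e(4)→15·(4−1)≡19=t (all mod 26).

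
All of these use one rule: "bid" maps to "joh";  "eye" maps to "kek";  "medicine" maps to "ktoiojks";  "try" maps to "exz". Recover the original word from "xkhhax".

The output letters match the input read backwards, each shifted +6: bid reversed is dib. Read the word backwards and shift each letter +6.
Decoding xkhhax: shift back: x−6=r, k−6=e, h−6=b, h−6=b, a−6=u, x−6=r → rebbur; then reverse → rubber.

rubber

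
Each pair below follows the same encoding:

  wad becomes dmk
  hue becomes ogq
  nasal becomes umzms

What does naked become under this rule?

The shift depends on letter class: consonant w→d is +7, but vowel a→m is +12. Vowels shift forward by 12 and consonants shift forward by 7.
On naked: n(cons)+7=u, a(vowel)+12=m, k(cons)+7=r, e(vowel)+12=q, d(cons)+7=k.

umrqk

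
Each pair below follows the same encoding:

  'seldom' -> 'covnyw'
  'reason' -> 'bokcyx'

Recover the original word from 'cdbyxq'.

Compare letters: s→c is +10, e→o is +10, l→v is +10 — a constant shift. Each letter is shifted forward by 10 in the alphabet (a Caesar shift of +10).
Reversing it on cdbyxq: c−10=s, d−10=t, b−10=r, y−10=o, x−10=n, q−10=g.

strong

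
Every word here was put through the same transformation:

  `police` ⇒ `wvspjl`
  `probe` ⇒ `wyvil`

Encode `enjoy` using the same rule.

Compare letters: p→w is +7, o→v is +7, l→s is +7 — a constant shift. Every letter moves 7 places later in the alphabet, wrapping around z→a.
On enjoy: e+7=l, n+7=u, j+7=q, o+7=v, y+7=f.

luqvf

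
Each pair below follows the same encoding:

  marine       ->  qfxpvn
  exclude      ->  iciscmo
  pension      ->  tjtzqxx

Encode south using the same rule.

Letter i (0-indexed) is shifted by i+4, so successive shifts are 4, 5, 6, ….
On south: s+4=w, o+5=t, u+6=a, t+7=a, h+8=p.

wtaap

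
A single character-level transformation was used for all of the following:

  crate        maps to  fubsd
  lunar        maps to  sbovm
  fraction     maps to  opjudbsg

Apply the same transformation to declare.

The output letters match the input read backwards, each shifted +1: crate reversed is etarc. Read the word backwards and shift each letter +1.
Applying it to declare: reverse → eralced; then shift: e+1=f, r+1=s, a+1=b, l+1=m, c+1=d, e+1=f, d+1=e.

fsbmdfe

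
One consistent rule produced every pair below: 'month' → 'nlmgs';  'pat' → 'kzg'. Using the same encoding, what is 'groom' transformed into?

tilln

This is the alphabet-reversal cipher (Atbash): a becomes z, b becomes y, etc.
For groom: g↔t, r↔i, o↔l, o↔l, m↔n.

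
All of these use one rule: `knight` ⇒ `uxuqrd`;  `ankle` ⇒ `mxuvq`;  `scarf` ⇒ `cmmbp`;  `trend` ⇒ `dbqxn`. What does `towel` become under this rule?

dagqv

The shift depends on letter class: consonant k→u is +10, but vowel i→u is +12. The rule splits by letter class: vowels +12, consonants +10.
For towel: t(cons)+10=d, o(vowel)+12=a, w(cons)+10=g, e(vowel)+12=q, l(cons)+10=v.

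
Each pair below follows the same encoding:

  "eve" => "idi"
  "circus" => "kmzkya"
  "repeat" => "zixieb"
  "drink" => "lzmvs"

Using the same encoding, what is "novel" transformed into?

vsdit

The rule splits by letter class: vowels +4, consonants +8.
On novel: n(cons)+8=v, o(vowel)+4=s, v(cons)+8=d, e(vowel)+4=i, l(cons)+8=t.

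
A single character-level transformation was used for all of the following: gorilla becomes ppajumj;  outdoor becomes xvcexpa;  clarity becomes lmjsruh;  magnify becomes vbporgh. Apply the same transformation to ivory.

rwxsh

Shifts by position in gorilla: pos 0: g→p (+9), pos 1: o→p (+1), pos 2: r→a (+9), pos 3: i→j (+1) — repeating every 2. The shifts repeat in a cycle of length 2: positions 0,1,… shift by +9, +1, then the pattern repeats.
On ivory: i+9=r, v+1=w, o+9=x, r+1=s, y+9=h.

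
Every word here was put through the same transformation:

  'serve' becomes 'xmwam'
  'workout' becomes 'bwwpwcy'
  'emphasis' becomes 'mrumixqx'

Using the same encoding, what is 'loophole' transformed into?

qwwumwqm

The shift depends on letter class: consonant s→x is +5, but vowel e→m is +8. Two shifts are in play — +8 for a/e/i/o/u, +5 for every other letter.
On loophole: l(cons)+5=q, o(vowel)+8=w, o(vowel)+8=w, p(cons)+5=u, h(cons)+5=m, o(vowel)+8=w, l(cons)+5=q, e(vowel)+8=m.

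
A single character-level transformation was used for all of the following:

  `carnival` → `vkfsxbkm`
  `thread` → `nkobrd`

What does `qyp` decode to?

The word is reversed, then every letter is shifted forward by 10.
Reversing it on qyp: shift back: q−10=g, y−10=o, p−10=f → gof; then reverse → fog.

fog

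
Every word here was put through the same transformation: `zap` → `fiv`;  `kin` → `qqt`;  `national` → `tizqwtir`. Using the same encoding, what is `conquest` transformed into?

iwtwcmyz

The shift depends on letter class: consonant z→f is +6, but vowel a→i is +8. Vowels shift forward by 8 and consonants shift forward by 6.
Applying it to conquest: c(cons)+6=i, o(vowel)+8=w, n(cons)+6=t, q(cons)+6=w, u(vowel)+8=c, e(vowel)+8=m, s(cons)+6=y, t(cons)+6=z.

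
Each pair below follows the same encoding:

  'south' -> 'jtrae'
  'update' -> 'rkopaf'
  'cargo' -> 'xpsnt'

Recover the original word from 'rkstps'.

uproar

This is an affine cipher: with a=0,…,z=25, each position x becomes (17x+15) mod 26.
Reversing it on rkstps: r(17)→23·(17−15)≡20=u; k(10)→23·(10−15)≡15=p; s(18)→23·(18−15)≡17=r; t(19)→23·(19−15)≡14=o; p(15)→23·(15−15)≡0=a; s(18)→23·(18−15)≡17=r (all mod 26).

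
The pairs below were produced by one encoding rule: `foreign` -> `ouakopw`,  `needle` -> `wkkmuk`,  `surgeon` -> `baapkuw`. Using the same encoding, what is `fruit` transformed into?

oaaoc

Vowels shift forward by 6 and consonants shift forward by 9.
For fruit: f(cons)+9=o, r(cons)+9=a, u(vowel)+6=a, i(vowel)+6=o, t(cons)+9=c.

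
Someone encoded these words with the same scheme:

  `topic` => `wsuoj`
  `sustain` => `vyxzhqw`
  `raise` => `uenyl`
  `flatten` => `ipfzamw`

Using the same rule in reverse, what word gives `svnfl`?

In topic: t→w is +3, o→s is +4, p→u is +5, i→o is +6 — the shift increases by 1 each position. Letter i (0-indexed) is shifted by i+3, so successive shifts are 3, 4, 5, ….
Reversing it on svnfl: s−3=p, v−4=r, n−5=i, f−6=z, l−7=e.

prize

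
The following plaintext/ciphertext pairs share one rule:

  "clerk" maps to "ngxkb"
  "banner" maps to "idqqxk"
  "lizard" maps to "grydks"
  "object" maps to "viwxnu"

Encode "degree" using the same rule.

sxhkxx

c(2)→n(13) and l(11)→g(6) fit y≡5x+3 (mod 26); the inverse of 5 mod 26 is 21. Each letter's alphabet position (a=0..z=25) is mapped through 5·x+3 mod 26 — an affine cipher.
Applying it to degree: d(3)→5·3+3≡18=s; e(4)→5·4+3≡23=x; g(6)→5·6+3≡7=h; r(17)→5·17+3≡10=k; e(4)→5·4+3≡23=x; e(4)→5·4+3≡23=x (all mod 26).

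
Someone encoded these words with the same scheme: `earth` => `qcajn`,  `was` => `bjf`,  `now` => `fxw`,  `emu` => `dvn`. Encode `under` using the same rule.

anmwd

The word is reversed, then every letter is shifted forward by 9.
Applying it to under: reverse → rednu; then shift: r+9=a, e+9=n, d+9=m, n+9=w, u+9=d.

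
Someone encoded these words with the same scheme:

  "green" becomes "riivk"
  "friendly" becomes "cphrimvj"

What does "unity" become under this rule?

cxmry

The output letters match the input read backwards, each shifted +4: green reversed is neerg. Read the word backwards and shift each letter +4.
For unity: reverse → ytinu; then shift: y+4=c, t+4=x, i+4=m, n+4=r, u+4=y.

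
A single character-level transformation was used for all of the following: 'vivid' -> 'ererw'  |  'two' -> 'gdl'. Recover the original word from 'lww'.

odd

Each pair mirrors across the alphabet (v↔e, i↔r, v↔e): positions sum to 25. Letters are reflected about the middle of the alphabet (position → 25−position): Atbash.
Reversing it on lww: l↔o, w↔d, w↔d.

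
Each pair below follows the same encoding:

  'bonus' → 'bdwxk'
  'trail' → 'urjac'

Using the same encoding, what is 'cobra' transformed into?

jakxl

Read the word backwards and shift each letter +9.
Applying it to cobra: reverse → arboc; then shift: a+9=j, r+9=a, b+9=k, o+9=x, c+9=l.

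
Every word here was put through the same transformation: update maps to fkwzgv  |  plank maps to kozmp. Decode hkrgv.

spite

Each pair mirrors across the alphabet (u↔f, p↔k, d↔w): positions sum to 25. This is the alphabet-reversal cipher (Atbash): a becomes z, b becomes y, etc.
Decoding hkrgv: h↔s, k↔p, r↔i, g↔t, v↔e.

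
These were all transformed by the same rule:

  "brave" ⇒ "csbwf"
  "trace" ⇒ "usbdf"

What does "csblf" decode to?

Each letter is shifted forward by 1 in the alphabet (a Caesar shift of +1).
Decoding csblf: c−1=b, s−1=r, b−1=a, l−1=k, f−1=e.

brake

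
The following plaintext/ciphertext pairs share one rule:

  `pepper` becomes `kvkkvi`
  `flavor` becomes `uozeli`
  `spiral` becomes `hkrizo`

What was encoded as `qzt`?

Each pair mirrors across the alphabet (p↔k, e↔v, p↔k): positions sum to 25. Letters are reflected about the middle of the alphabet (position → 25−position): Atbash.
Undoing it on qzt: q↔j, z↔a, t↔g.

jag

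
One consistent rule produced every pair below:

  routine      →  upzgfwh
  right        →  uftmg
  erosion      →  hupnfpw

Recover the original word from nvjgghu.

scatter

r(17)→u(20) and o(14)→p(15) fit y≡19x+9 (mod 26); the inverse of 19 mod 26 is 11. Treating letters as 0–25, the rule is x ↦ 19x + 9 (mod 26).
Undoing it on nvjgghu: n(13)→11·(13−9)≡18=s; v(21)→11·(21−9)≡2=c; j(9)→11·(9−9)≡0=a; g(6)→11·(6−9)≡19=t; g(6)→11·(6−9)≡19=t; h(7)→11·(7−9)≡4=e; u(20)→11·(20−9)≡17=r (all mod 26).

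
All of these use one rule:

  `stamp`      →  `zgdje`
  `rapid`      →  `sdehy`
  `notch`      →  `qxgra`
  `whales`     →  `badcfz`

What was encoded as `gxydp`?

today

Treating letters as 0–25, the rule is x ↦ 7x + 3 (mod 26).
Undoing it on gxydp: g(6)→15·(6−3)≡19=t; x(23)→15·(23−3)≡14=o; y(24)→15·(24−3)≡3=d; d(3)→15·(3−3)≡0=a; p(15)→15·(15−3)≡24=y (all mod 26).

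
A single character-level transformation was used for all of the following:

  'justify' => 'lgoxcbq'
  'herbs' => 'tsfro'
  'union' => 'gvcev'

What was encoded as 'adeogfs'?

closure

j(9)→l(11) and u(20)→g(6) fit y≡9x+8 (mod 26); the inverse of 9 mod 26 is 3. This is an affine cipher: with a=0,…,z=25, each position x becomes (9x+8) mod 26.
Undoing it on adeogfs: a(0)→3·(0−8)≡2=c; d(3)→3·(3−8)≡11=l; e(4)→3·(4−8)≡14=o; o(14)→3·(14−8)≡18=s; g(6)→3·(6−8)≡20=u; f(5)→3·(5−8)≡17=r; s(18)→3·(18−8)≡4=e (all mod 26).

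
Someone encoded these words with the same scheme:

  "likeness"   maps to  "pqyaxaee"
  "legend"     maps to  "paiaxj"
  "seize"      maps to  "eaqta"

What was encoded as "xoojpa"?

noodle

l(11)→p(15) and i(8)→q(16) fit y≡17x+10 (mod 26); the inverse of 17 mod 26 is 23. Each letter's alphabet position (a=0..z=25) is mapped through 17·x+10 mod 26 — an affine cipher.
Reversing it on xoojpa: x(23)→23·(23−10)≡13=n; o(14)→23·(14−10)≡14=o; o(14)→23·(14−10)≡14=o; j(9)→23·(9−10)≡3=d; p(15)→23·(15−10)≡11=l; a(0)→23·(0−10)≡4=e (all mod 26).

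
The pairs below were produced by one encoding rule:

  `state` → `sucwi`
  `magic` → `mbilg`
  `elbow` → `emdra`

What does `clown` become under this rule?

Letter i (0-indexed) is shifted by i+0, so successive shifts are 0, 1, 2, ….
For clown: c+0=c, l+1=m, o+2=q, w+3=z, n+4=r.

cmqzr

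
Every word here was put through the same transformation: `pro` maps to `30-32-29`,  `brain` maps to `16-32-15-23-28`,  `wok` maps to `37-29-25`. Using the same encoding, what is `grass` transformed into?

21-32-15-33-33

Each letter is replaced by its alphabet position (a=1..z=26) + 14.
On grass: g=7→21, r=18→32, a=1→15, s=19→33, s=19→33.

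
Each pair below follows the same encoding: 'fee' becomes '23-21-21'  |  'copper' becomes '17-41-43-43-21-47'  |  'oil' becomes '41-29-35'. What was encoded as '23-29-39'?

fin

f(#6)→23 and e(#5)→21: differences scale by 2, so n = 2·pos + 11. The formula is n = 2×(alphabet index, a=1) + 11.
Decoding 23-29-39: 23→(23−11)÷2=6=f, 29→(29−11)÷2=9=i, 39→(39−11)÷2=14=n.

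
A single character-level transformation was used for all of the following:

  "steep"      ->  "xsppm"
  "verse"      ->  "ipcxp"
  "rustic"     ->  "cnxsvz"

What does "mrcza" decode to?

Each letter's alphabet position (a=0..z=25) is mapped through 21·x+9 mod 26 — an affine cipher.
Decoding mrcza: m(12)→5·(12−9)≡15=p; r(17)→5·(17−9)≡14=o; c(2)→5·(2−9)≡17=r; z(25)→5·(25−9)≡2=c; a(0)→5·(0−9)≡7=h (all mod 26).

porch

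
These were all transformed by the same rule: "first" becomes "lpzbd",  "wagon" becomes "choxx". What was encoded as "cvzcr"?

worth

Each letter shifts forward by (position + 6), i.e. 6, 7, 8, … — the shift grows by one for each successive letter.
Decoding cvzcr: c−6=w, v−7=o, z−8=r, c−9=t, r−10=h.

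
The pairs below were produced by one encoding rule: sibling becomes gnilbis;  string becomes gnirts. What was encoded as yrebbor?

robbery

The output letters match the input read backwards: sibling reversed is gnilbis. It's just the letters in reverse order.
Decoding yrebbor: then reverse → robbery.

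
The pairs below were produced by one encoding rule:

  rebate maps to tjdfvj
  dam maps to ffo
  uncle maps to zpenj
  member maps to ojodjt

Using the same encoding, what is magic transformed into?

The shift depends on letter class: consonant r→t is +2, but vowel e→j is +5. The rule splits by letter class: vowels +5, consonants +2.
On magic: m(cons)+2=o, a(vowel)+5=f, g(cons)+2=i, i(vowel)+5=n, c(cons)+2=e.

ofine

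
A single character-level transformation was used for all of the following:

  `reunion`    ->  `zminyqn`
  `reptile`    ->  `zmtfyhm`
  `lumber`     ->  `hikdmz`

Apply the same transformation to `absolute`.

r(17)→z(25) and e(4)→m(12) fit y≡3x+0 (mod 26); the inverse of 3 mod 26 is 9. This is an affine cipher: with a=0,…,z=25, each position x becomes (3x+0) mod 26.
On absolute: a(0)→3·0+0≡0=a; b(1)→3·1+0≡3=d; s(18)→3·18+0≡2=c; o(14)→3·14+0≡16=q; l(11)→3·11+0≡7=h; u(20)→3·20+0≡8=i; t(19)→3·19+0≡5=f; e(4)→3·4+0≡12=m (all mod 26).

adcqhifm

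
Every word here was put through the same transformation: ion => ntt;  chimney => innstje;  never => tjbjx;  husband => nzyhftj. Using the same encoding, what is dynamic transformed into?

Two shifts are in play — +5 for a/e/i/o/u, +6 for every other letter.
For dynamic: d(cons)+6=j, y(cons)+6=e, n(cons)+6=t, a(vowel)+5=f, m(cons)+6=s, i(vowel)+5=n, c(cons)+6=i.

jetfsni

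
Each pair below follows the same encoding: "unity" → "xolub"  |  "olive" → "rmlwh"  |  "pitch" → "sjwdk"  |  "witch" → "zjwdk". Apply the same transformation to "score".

vdrsh

Shifts by position in unity: pos 0: u→x (+3), pos 1: n→o (+1), pos 2: i→l (+3), pos 3: t→u (+1) — repeating every 2. A repeating key of period 2 is used — shifts +3, +1 over and over.
For score: s+3=v, c+1=d, o+3=r, r+1=s, e+3=h.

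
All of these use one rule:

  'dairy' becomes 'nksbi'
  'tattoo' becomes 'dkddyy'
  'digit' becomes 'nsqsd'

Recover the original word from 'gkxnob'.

wander

Compare letters: d→n is +10, a→k is +10, i→s is +10 — a constant shift. This is a Caesar cipher with shift 10.
Decoding gkxnob: g−10=w, k−10=a, x−10=n, n−10=d, o−10=e, b−10=r.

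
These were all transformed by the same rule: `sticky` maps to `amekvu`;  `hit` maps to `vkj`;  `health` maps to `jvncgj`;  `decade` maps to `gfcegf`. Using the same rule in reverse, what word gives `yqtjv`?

throw

The output letters match the input read backwards, each shifted +2: sticky reversed is ykcits. The word is reversed, then every letter is shifted forward by 2.
Decoding yqtjv: shift back: y−2=w, q−2=o, t−2=r, j−2=h, v−2=t → worht; then reverse → throw.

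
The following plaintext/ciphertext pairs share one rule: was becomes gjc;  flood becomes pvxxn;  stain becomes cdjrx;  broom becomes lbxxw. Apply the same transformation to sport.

czxbd

The shift depends on letter class: consonant w→g is +10, but vowel a→j is +9. Vowels shift forward by 9 and consonants shift forward by 10.
For sport: s(cons)+10=c, p(cons)+10=z, o(vowel)+9=x, r(cons)+10=b, t(cons)+10=d.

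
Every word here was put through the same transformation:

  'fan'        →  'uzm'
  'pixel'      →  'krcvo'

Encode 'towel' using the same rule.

gldvo

Each pair mirrors across the alphabet (f↔u, a↔z, n↔m): positions sum to 25. Each letter is replaced by its mirror in the alphabet: a↔z, b↔y, c↔x, and so on (the Atbash cipher).
On towel: t↔g, o↔l, w↔d, e↔v, l↔o.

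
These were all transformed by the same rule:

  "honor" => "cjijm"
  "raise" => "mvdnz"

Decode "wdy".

Every letter moves 21 places later in the alphabet, wrapping around z→a.
Undoing it on wdy: w−21=b, d−21=i, y−21=d.

bid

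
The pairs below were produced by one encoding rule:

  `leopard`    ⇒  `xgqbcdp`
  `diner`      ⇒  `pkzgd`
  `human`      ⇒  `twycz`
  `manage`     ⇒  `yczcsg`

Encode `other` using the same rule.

The shift depends on letter class: consonant l→x is +12, but vowel e→g is +2. The rule splits by letter class: vowels +2, consonants +12.
On other: o(vowel)+2=q, t(cons)+12=f, h(cons)+12=t, e(vowel)+2=g, r(cons)+12=d.

qftgd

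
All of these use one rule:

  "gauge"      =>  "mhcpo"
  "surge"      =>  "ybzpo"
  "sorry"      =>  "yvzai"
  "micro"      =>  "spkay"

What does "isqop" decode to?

In gauge: g→m is +6, a→h is +7, u→c is +8, g→p is +9 — the shift increases by 1 each position. The shift increases by 1 at each position, starting from +6: 6, 7, 8, ….
Undoing it on isqop: i−6=c, s−7=l, q−8=i, o−9=f, p−10=f.

cliff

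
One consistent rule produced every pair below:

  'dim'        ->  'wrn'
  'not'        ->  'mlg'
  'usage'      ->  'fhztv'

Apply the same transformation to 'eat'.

vzg

Each pair mirrors across the alphabet (d↔w, i↔r, m↔n): positions sum to 25. Letters are reflected about the middle of the alphabet (position → 25−position): Atbash.
For eat: e↔v, a↔z, t↔g.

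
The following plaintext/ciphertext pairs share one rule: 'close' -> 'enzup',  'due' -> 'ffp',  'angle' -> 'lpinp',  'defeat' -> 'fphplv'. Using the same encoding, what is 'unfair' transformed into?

Vowels shift forward by 11 and consonants shift forward by 2.
Applying it to unfair: u(vowel)+11=f, n(cons)+2=p, f(cons)+2=h, a(vowel)+11=l, i(vowel)+11=t, r(cons)+2=t.

fphltt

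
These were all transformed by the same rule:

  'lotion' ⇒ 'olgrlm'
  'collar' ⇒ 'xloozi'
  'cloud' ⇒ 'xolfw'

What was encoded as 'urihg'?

Each pair mirrors across the alphabet (l↔o, o↔l, t↔g): positions sum to 25. Letters are reflected about the middle of the alphabet (position → 25−position): Atbash.
Decoding urihg: u↔f, r↔i, i↔r, h↔s, g↔t.

first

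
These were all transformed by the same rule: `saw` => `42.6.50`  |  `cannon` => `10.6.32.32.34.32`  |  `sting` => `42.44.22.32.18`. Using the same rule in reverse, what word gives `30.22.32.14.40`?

s(#19)→42 and a(#1)→6: differences scale by 2, so n = 2·pos + 4. The formula is n = 2×(alphabet index, a=1) + 4.
Decoding 30.22.32.14.40: 30→(30−4)÷2=13=m, 22→(22−4)÷2=9=i, 32→(32−4)÷2=14=n, 14→(14−4)÷2=5=e, 40→(40−4)÷2=18=r.

miner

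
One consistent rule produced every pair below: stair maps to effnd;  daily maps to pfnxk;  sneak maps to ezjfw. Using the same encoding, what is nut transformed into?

zzf

Vowels shift forward by 5 and consonants shift forward by 12.
On nut: n(cons)+12=z, u(vowel)+5=z, t(cons)+12=f.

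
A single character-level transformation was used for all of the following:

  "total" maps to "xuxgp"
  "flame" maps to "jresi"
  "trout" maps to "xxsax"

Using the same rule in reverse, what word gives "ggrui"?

Shifts by position in total: pos 0: t→x (+4), pos 1: o→u (+6), pos 2: t→x (+4), pos 3: a→g (+6) — repeating every 2. The shifts repeat in a cycle of length 2: positions 0,1,… shift by +4, +6, then the pattern repeats.
Decoding ggrui: g−4=c, g−6=a, r−4=n, u−6=o, i−4=e.

canoe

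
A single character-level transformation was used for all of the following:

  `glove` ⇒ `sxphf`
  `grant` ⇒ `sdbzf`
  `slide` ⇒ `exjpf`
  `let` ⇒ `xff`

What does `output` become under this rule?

pvfbvf

The shift depends on letter class: consonant g→s is +12, but vowel o→p is +1. Vowels shift forward by 1 and consonants shift forward by 12.
For output: o(vowel)+1=p, u(vowel)+1=v, t(cons)+12=f, p(cons)+12=b, u(vowel)+1=v, t(cons)+12=f.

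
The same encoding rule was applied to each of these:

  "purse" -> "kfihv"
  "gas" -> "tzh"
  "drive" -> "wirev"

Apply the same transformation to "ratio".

izgrl

Each letter is replaced by its mirror in the alphabet: a↔z, b↔y, c↔x, and so on (the Atbash cipher).
On ratio: r↔i, a↔z, t↔g, i↔r, o↔l.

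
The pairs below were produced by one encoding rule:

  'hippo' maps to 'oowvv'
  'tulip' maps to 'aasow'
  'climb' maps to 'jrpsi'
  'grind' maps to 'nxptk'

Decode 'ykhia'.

react

Shifts by position in hippo: pos 0: h→o (+7), pos 1: i→o (+6), pos 2: p→w (+7), pos 3: p→v (+6) — repeating every 2. It's a Vigenère-style cipher with numeric key [7,6]: position i shifts by key[i mod 2].
Reversing it on ykhia: y−7=r, k−6=e, h−7=a, i−6=c, a−7=t.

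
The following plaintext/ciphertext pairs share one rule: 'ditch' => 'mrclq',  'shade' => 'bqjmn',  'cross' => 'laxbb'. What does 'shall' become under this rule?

bqjuu

Compare letters: d→m is +9, i→r is +9, t→c is +9 — a constant shift. It's a constant shift of +9 (ROT9).
Applying it to shall: s+9=b, h+9=q, a+9=j, l+9=u, l+9=u.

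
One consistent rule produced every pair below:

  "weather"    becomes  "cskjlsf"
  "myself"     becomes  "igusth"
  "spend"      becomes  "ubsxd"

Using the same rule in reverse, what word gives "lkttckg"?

hallway

Treating letters as 0–25, the rule is x ↦ 15x + 10 (mod 26).
Undoing it on lkttckg: l(11)→7·(11−10)≡7=h; k(10)→7·(10−10)≡0=a; t(19)→7·(19−10)≡11=l; t(19)→7·(19−10)≡11=l; c(2)→7·(2−10)≡22=w; k(10)→7·(10−10)≡0=a; g(6)→7·(6−10)≡24=y (all mod 26).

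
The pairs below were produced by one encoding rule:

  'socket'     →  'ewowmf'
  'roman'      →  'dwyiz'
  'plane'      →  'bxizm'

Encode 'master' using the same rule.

yiefmd

The shift depends on letter class: consonant s→e is +12, but vowel o→w is +8. Two shifts are in play — +8 for a/e/i/o/u, +12 for every other letter.
Applying it to master: m(cons)+12=y, a(vowel)+8=i, s(cons)+12=e, t(cons)+12=f, e(vowel)+8=m, r(cons)+12=d.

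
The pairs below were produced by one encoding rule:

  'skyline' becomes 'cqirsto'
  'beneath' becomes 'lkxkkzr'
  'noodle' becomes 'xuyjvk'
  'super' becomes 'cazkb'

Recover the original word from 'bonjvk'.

Shifts by position in skyline: pos 0: s→c (+10), pos 1: k→q (+6), pos 2: y→i (+10), pos 3: l→r (+6) — repeating every 2. The shifts repeat in a cycle of length 2: positions 0,1,… shift by +10, +6, then the pattern repeats.
Reversing it on bonjvk: b−10=r, o−6=i, n−10=d, j−6=d, v−10=l, k−6=e.

riddle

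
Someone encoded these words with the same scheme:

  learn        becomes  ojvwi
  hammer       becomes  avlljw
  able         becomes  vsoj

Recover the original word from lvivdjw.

manager

Treating letters as 0–25, the rule is x ↦ 23x + 21 (mod 26).
Undoing it on lvivdjw: l(11)→17·(11−21)≡12=m; v(21)→17·(21−21)≡0=a; i(8)→17·(8−21)≡13=n; v(21)→17·(21−21)≡0=a; d(3)→17·(3−21)≡6=g; j(9)→17·(9−21)≡4=e; w(22)→17·(22−21)≡17=r (all mod 26).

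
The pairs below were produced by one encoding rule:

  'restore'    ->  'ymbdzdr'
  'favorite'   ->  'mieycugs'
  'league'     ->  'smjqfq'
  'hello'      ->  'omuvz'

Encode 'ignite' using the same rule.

powseq

In restore: r→y is +7, e→m is +8, s→b is +9, t→d is +10 — the shift increases by 1 each position. Each letter shifts forward by (position + 7), i.e. 7, 8, 9, … — the shift grows by one for each successive letter.
Applying it to ignite: i+7=p, g+8=o, n+9=w, i+10=s, t+11=e, e+12=q.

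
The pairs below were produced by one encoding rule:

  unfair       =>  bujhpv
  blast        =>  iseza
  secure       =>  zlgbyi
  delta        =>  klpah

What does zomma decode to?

shift

Shifts by position in unfair: pos 0: u→b (+7), pos 1: n→u (+7), pos 2: f→j (+4), pos 3: a→h (+7), pos 4: i→p (+7), pos 5: r→v (+4) — repeating every 3. A repeating key of period 3 is used — shifts +7, +7, +4 over and over.
Reversing it on zomma: z−7=s, o−7=h, m−4=i, m−7=f, a−7=t.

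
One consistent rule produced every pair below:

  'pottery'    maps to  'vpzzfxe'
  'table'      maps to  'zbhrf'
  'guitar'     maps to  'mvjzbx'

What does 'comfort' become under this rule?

The shift depends on letter class: consonant p→v is +6, but vowel o→p is +1. Two shifts are in play — +1 for a/e/i/o/u, +6 for every other letter.
Applying it to comfort: c(cons)+6=i, o(vowel)+1=p, m(cons)+6=s, f(cons)+6=l, o(vowel)+1=p, r(cons)+6=x, t(cons)+6=z.

ipslpxz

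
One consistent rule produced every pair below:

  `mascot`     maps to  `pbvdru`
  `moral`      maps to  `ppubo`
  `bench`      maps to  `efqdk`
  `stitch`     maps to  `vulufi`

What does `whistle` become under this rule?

Shifts by position in mascot: pos 0: m→p (+3), pos 1: a→b (+1), pos 2: s→v (+3), pos 3: c→d (+1) — repeating every 2. The shifts repeat in a cycle of length 2: positions 0,1,… shift by +3, +1, then the pattern repeats.
Applying it to whistle: w+3=z, h+1=i, i+3=l, s+1=t, t+3=w, l+1=m, e+3=h.

ziltwmh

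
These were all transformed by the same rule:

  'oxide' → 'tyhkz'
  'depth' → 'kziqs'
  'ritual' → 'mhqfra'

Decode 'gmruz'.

brave

Each letter's alphabet position (a=0..z=25) is mapped through 15·x+17 mod 26 — an affine cipher.
Undoing it on gmruz: g(6)→7·(6−17)≡1=b; m(12)→7·(12−17)≡17=r; r(17)→7·(17−17)≡0=a; u(20)→7·(20−17)≡21=v; z(25)→7·(25−17)≡4=e (all mod 26).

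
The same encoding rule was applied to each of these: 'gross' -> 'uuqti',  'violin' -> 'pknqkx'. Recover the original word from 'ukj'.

his

Read the word backwards and shift each letter +2.
Reversing it on ukj: shift back: u−2=s, k−2=i, j−2=h → sih; then reverse → his.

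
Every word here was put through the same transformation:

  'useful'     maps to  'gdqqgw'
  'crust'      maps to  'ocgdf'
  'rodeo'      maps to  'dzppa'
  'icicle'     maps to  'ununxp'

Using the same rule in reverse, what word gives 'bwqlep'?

The shifts repeat in a cycle of length 2: positions 0,1,… shift by +12, +11, then the pattern repeats.
Decoding bwqlep: b−12=p, w−11=l, q−12=e, l−11=a, e−12=s, p−11=e.

please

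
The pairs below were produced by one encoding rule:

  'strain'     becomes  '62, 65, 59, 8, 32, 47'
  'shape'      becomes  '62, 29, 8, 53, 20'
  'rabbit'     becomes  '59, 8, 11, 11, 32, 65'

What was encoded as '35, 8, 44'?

s(#19)→62 and t(#20)→65: differences scale by 3, so n = 3·pos + 5. With a=1..z=26, the number is 3·pos + 5.
Reversing it on 35, 8, 44: 35→(35−5)÷3=10=j, 8→(8−5)÷3=1=a, 44→(44−5)÷3=13=m.

jam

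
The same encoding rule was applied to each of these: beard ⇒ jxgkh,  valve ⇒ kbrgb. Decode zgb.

The output letters match the input read backwards, each shifted +6: beard reversed is draeb. Two steps: reverse the string, then apply a Caesar shift of +6.
Reversing it on zgb: shift back: z−6=t, g−6=a, b−6=v → tav; then reverse → vat.

vat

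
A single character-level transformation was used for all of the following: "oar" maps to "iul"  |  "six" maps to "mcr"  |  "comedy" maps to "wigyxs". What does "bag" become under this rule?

vua

Compare letters: o→i is +20, a→u is +20, r→l is +20 — a constant shift. It's a constant shift of +20 (ROT20).
For bag: b+20=v, a+20=u, g+20=a.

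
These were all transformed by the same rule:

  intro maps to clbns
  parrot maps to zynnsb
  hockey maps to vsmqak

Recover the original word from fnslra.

i(8)→c(2) and n(13)→l(11) fit y≡7x+24 (mod 26); the inverse of 7 mod 26 is 15. Each letter's alphabet position (a=0..z=25) is mapped through 7·x+24 mod 26 — an affine cipher.
Undoing it on fnslra: f(5)→15·(5−24)≡1=b; n(13)→15·(13−24)≡17=r; s(18)→15·(18−24)≡14=o; l(11)→15·(11−24)≡13=n; r(17)→15·(17−24)≡25=z; a(0)→15·(0−24)≡4=e (all mod 26).

bronze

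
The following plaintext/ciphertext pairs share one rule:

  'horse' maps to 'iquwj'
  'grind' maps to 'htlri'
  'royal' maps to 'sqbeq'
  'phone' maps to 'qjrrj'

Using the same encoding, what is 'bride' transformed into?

In horse: h→i is +1, o→q is +2, r→u is +3, s→w is +4 — the shift increases by 1 each position. The shift increases by 1 at each position, starting from +1: 1, 2, 3, ….
On bride: b+1=c, r+2=t, i+3=l, d+4=h, e+5=j.

ctlhj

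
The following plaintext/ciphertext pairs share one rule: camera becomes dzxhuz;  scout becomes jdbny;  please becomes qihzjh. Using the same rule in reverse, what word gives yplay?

tight

c(2)→d(3) and a(0)→z(25) fit y≡15x+25 (mod 26); the inverse of 15 mod 26 is 7. Each letter's alphabet position (a=0..z=25) is mapped through 15·x+25 mod 26 — an affine cipher.
Reversing it on yplay: y(24)→7·(24−25)≡19=t; p(15)→7·(15−25)≡8=i; l(11)→7·(11−25)≡6=g; a(0)→7·(0−25)≡7=h; y(24)→7·(24−25)≡19=t (all mod 26).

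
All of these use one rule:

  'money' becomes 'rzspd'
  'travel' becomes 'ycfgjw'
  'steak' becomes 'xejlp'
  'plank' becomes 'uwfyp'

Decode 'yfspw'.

Shifts by position in money: pos 0: m→r (+5), pos 1: o→z (+11), pos 2: n→s (+5), pos 3: e→p (+11) — repeating every 2. The shifts repeat in a cycle of length 2: positions 0,1,… shift by +5, +11, then the pattern repeats.
Reversing it on yfspw: y−5=t, f−11=u, s−5=n, p−11=e, w−5=r.

tuner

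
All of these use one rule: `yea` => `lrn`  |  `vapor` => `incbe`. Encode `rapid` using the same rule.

Compare letters: y→l is +13, e→r is +13, a→n is +13 — a constant shift. Every letter moves 13 places later in the alphabet, wrapping around z→a.
Applying it to rapid: r+13=e, a+13=n, p+13=c, i+13=v, d+13=q.

encvq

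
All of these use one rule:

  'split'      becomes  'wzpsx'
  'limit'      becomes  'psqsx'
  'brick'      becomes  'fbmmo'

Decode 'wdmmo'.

stick

Shifts by position in split: pos 0: s→w (+4), pos 1: p→z (+10), pos 2: l→p (+4), pos 3: i→s (+10) — repeating every 2. A repeating key of period 2 is used — shifts +4, +10 over and over.
Reversing it on wdmmo: w−4=s, d−10=t, m−4=i, m−10=c, o−4=k.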